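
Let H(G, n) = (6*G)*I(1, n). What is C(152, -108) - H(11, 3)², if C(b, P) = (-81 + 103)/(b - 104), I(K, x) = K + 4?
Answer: -2613589/24 ≈ -1.0890e+5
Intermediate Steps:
I(K, x) = 4 + K
C(b, P) = 22/(-104 + b)
H(G, n) = 30*G (H(G, n) = (6*G)*(4 + 1) = (6*G)*5 = 30*G)
C(152, -108) - H(11, 3)² = 22/(-104 + 152) - (30*11)² = 22/48 - 1*330² = 22*(1/48) - 1*108900 = 11/24 - 108900 = -2613589/24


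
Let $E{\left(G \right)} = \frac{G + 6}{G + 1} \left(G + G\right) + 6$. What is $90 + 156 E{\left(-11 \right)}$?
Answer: $-690$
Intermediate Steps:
$E{\left(G \right)} = 6 + \frac{2 G \left(6 + G\right)}{1 + G}$ ($E{\left(G \right)} = \frac{6 + G}{1 + G} 2 G + 6 = \frac{2 G \left(6 + G\right)}{1 + G} + 6 = 6 + \frac{2 G \left(6 + G\right)}{1 + G}$)
$90 + 156 E{\left(-11 \right)} = 90 + 156 \frac{2 \left(3 + \left(-11\right)^{2} + 9 \left(-11\right)\right)}{1 - 11} = 90 + 156 \frac{2 \left(3 + 121 - 99\right)}{-10} = 90 + 156 \cdot 2 \left(- \frac{1}{10}\right) 25 = 90 + 156 \left(-5\right) = 90 - 780 = -690$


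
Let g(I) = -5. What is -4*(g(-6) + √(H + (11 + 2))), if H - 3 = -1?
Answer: 20 - 4*√15 ≈ 4.5081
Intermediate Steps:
H = 2 (H = 3 - 1 = 2)
-4*(g(-6) + √(H + (11 + 2))) = -4*(-5 + √(2 + (11 + 2))) = -4*(-5 + √(2 + 13)) = -4*(-5 + √15) = 20 - 4*√15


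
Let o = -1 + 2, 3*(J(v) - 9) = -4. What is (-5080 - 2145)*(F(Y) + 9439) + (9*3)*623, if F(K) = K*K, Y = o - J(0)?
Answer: -616509586/9 ≈ -6.8501e+7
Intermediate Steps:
J(v) = 23/3 (J(v) = 9 + (⅓)*(-4) = 9 - 4/3 = 23/3)
o = 1
Y = -20/3 (Y = 1 - 1*23/3 = 1 - 23/3 = -20/3 ≈ -6.6667)
F(K) = K²
(-5080 - 2145)*(F(Y) + 9439) + (9*3)*623 = (-5080 - 2145)*((-20/3)² + 9439) + (9*3)*623 = -7225*(400/9 + 9439) + 27*623 = -7225*85351/9 + 16821 = -616660975/9 + 16821 = -616509586/9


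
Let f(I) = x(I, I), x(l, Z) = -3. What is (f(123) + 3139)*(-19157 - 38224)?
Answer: -179946816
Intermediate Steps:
f(I) = -3
(f(123) + 3139)*(-19157 - 38224) = (-3 + 3139)*(-19157 - 38224) = 3136*(-57381) = -179946816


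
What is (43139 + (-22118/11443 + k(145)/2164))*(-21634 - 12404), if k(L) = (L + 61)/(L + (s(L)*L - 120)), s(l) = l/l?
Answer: -1545257065915667691/1052412710 ≈ -1.4683e+9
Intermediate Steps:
s(l) = 1
k(L) = (61 + L)/(-120 + 2*L) (k(L) = (L + 61)/(L + (1*L - 120)) = (61 + L)/(L + (L - 120)) = (61 + L)/(L + (-120 + L)) = (61 + L)/(-120 + 2*L))
(43139 + (-22118/11443 + k(145)/2164))*(-21634 - 12404) = (43139 + (-22118/11443 + ((61 + 145)/(2*(-60 + 145)))/2164))*(-21634 - 12404) = (43139 + (-22118*1/11443 + ((½)*206/85)*(1/2164)))*(-34038) = (43139 + (-22118/11443 + ((½)*(1/85)*206)*(1/2164)))*(-34038) = (43139 + (-22118/11443 + (103/85)*(1/2164)))*(-34038) = (43139 + (-22118/11443 + 103/183940))*(-34038) = (43139 - 4067206291/2104825420)*(-34038) = (90795996587089/2104825420)*(-34038) = -1545257065915667691/1052412710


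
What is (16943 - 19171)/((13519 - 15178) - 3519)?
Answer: 1114/2589 ≈ 0.43028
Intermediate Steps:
(16943 - 19171)/((13519 - 15178) - 3519) = -2228/(-1659 - 3519) = -2228/(-5178) = -2228*(-1/5178) = 1114/2589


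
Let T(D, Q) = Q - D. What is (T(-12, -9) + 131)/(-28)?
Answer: -67/14 ≈ -4.7857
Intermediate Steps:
(T(-12, -9) + 131)/(-28) = ((-9 - 1*(-12)) + 131)/(-28) = ((-9 + 12) + 131)*(-1/28) = (3 + 131)*(-1/28) = 134*(-1/28) = -67/14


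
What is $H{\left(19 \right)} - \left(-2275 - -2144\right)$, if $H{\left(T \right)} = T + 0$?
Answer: $150$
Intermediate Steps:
$H{\left(T \right)} = T$
$H{\left(19 \right)} - \left(-2275 - -2144\right) = 19 - \left(-2275 - -2144\right) = 19 - \left(-2275 + 2144\right) = 19 - -131 = 19 + 131 = 150$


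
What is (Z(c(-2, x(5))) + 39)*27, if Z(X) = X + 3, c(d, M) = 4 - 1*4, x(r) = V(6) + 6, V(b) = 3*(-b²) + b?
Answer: 1134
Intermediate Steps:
V(b) = b - 3*b² (V(b) = -3*b² + b = b - 3*b²)
x(r) = -96 (x(r) = 6*(1 - 3*6) + 6 = 6*(1 - 18) + 6 = 6*(-17) + 6 = -102 + 6 = -96)
c(d, M) = 0 (c(d, M) = 4 - 4 = 0)
Z(X) = 3 + X
(Z(c(-2, x(5))) + 39)*27 = ((3 + 0) + 39)*27 = (3 + 39)*27 = 42*27 = 1134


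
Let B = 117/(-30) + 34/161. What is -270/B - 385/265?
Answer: 22581797/314767 ≈ 71.741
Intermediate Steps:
B = -5939/1610 (B = 117*(-1/30) + 34*(1/161) = -39/10 + 34/161 = -5939/1610 ≈ -3.6888)
-270/B - 385/265 = -270/(-5939/1610) - 385/265 = -270*(-1610/5939) - 385*1/265 = 434700/5939 - 77/53 = 22581797/314767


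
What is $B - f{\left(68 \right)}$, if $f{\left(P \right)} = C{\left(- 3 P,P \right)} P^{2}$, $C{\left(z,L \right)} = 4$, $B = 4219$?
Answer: $-14277$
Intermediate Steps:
$f{\left(P \right)} = 4 P^{2}$
$B - f{\left(68 \right)} = 4219 - 4 \cdot 68^{2} = 4219 - 4 \cdot 4624 = 4219 - 18496 = -14277$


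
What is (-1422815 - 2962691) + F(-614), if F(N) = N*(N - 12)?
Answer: -4001142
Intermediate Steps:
F(N) = N*(-12 + N)
(-1422815 - 2962691) + F(-614) = (-1422815 - 2962691) - 614*(-12 - 614) = -4385506 - 614*(-626) = -4385506 + 384364 = -4001142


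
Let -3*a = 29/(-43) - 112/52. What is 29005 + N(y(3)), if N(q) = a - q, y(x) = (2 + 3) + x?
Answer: 16209850/559 ≈ 28998.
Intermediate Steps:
a = 527/559 (a = -(29/(-43) - 112/52)/3 = -(29*(-1/43) - 112*1/52)/3 = -(-29/43 - 28/13)/3 = -⅓*(-1581/559) = 527/559 ≈ 0.94275)
y(x) = 5 + x
N(q) = 527/559 - q
29005 + N(y(3)) = 29005 + (527/559 - (5 + 3)) = 29005 + (527/559 - 1*8) = 29005 + (527/559 - 8) = 29005 - 3945/559 = 16209850/559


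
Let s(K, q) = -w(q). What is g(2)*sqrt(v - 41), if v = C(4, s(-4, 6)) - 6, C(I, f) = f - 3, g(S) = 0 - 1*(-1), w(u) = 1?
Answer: I*sqrt(51) ≈ 7.1414*I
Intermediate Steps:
g(S) = 1 (g(S) = 0 + 1 = 1)
s(K, q) = -1 (s(K, q) = -1*1 = -1)
C(I, f) = -3 + f
v = -10 (v = (-3 - 1) - 6 = -4 - 6 = -10)
g(2)*sqrt(v - 41) = 1*sqrt(-10 - 41) = 1*sqrt(-51) = 1*(I*sqrt(51)) = I*sqrt(51)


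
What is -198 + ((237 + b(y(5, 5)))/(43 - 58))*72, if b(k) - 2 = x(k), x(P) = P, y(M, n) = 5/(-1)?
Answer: -6606/5 ≈ -1321.2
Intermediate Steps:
y(M, n) = -5 (y(M, n) = 5*(-1) = -5)
b(k) = 2 + k
-198 + ((237 + b(y(5, 5)))/(43 - 58))*72 = -198 + ((237 + (2 - 5))/(43 - 58))*72 = -198 + ((237 - 3)/(-15))*72 = -198 + (234*(-1/15))*72 = -198 - 78/5*72 = -198 - 5616/5 = -6606/5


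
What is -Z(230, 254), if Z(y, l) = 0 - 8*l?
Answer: 2032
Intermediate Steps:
Z(y, l) = -8*l
-Z(230, 254) = -(-8)*254 = -1*(-2032) = 2032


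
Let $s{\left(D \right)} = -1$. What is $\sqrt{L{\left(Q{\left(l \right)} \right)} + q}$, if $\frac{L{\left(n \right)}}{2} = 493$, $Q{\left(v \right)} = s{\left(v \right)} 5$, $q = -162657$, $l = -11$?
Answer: $i \sqrt{161671} \approx 402.08 i$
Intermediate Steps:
$Q{\left(v \right)} = -5$ ($Q{\left(v \right)} = \left(-1\right) 5 = -5$)
$L{\left(n \right)} = 986$ ($L{\left(n \right)} = 2 \cdot 493 = 986$)
$\sqrt{L{\left(Q{\left(l \right)} \right)} + q} = \sqrt{986 - 162657} = \sqrt{-161671} = i \sqrt{161671}$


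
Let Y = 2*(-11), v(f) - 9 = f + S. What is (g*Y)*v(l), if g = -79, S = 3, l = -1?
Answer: 19118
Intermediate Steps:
v(f) = 12 + f (v(f) = 9 + (f + 3) = 9 + (3 + f) = 12 + f)
Y = -22
(g*Y)*v(l) = (-79*(-22))*(12 - 1) = 1738*11 = 19118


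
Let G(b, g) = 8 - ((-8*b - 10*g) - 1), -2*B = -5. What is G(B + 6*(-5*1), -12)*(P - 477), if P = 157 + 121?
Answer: 65869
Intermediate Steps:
B = 5/2 (B = -½*(-5) = 5/2 ≈ 2.5000)
P = 278
G(b, g) = 9 + 8*b + 10*g (G(b, g) = 8 - ((-10*g - 8*b) - 1) = 8 - (-1 - 10*g - 8*b) = 8 + (1 + 8*b + 10*g) = 9 + 8*b + 10*g)
G(B + 6*(-5*1), -12)*(P - 477) = (9 + 8*(5/2 + 6*(-5*1)) + 10*(-12))*(278 - 477) = (9 + 8*(5/2 + 6*(-5)) - 120)*(-199) = (9 + 8*(5/2 - 30) - 120)*(-199) = (9 + 8*(-55/2) - 120)*(-199) = (9 - 220 - 120)*(-199) = -331*(-199) = 65869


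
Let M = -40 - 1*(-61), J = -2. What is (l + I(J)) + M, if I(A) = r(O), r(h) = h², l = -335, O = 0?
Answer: -314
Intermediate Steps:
I(A) = 0 (I(A) = 0² = 0)
M = 21 (M = -40 + 61 = 21)
(l + I(J)) + M = (-335 + 0) + 21 = -335 + 21 = -314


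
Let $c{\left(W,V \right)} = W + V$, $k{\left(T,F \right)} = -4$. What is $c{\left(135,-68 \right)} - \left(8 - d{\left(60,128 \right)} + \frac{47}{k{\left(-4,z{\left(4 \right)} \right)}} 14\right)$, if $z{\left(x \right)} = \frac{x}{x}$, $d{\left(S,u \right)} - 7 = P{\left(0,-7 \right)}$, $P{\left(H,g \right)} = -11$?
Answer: $\frac{439}{2} \approx 219.5$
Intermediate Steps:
$d{\left(S,u \right)} = -4$ ($d{\left(S,u \right)} = 7 - 11 = -4$)
$z{\left(x \right)} = 1$
$c{\left(W,V \right)} = V + W$
$c{\left(135,-68 \right)} - \left(8 - d{\left(60,128 \right)} + \frac{47}{k{\left(-4,z{\left(4 \right)} \right)}} 14\right) = \left(-68 + 135\right) - \left(12 + \frac{47}{-4} \cdot 14\right) = 67 - \left(12 + 47 \left(- \frac{1}{4}\right) 14\right) = 67 - \left(12 - \frac{329}{2}\right) = 67 - - \frac{305}{2} = 67 + \left(-4 + \frac{313}{2}\right) = 67 + \frac{305}{2} = \frac{439}{2}$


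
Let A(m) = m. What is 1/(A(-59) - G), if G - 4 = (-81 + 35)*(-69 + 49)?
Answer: -1/983 ≈ -0.0010173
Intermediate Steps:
G = 924 (G = 4 + (-81 + 35)*(-69 + 49) = 4 - 46*(-20) = 4 + 920 = 924)
1/(A(-59) - G) = 1/(-59 - 1*924) = 1/(-59 - 924) = 1/(-983) = -1/983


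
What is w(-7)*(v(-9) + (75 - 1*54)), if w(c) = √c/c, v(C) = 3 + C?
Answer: -15*I*√7/7 ≈ -5.6695*I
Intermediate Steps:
w(c) = c^(-½)
w(-7)*(v(-9) + (75 - 1*54)) = ((3 - 9) + (75 - 1*54))/√(-7) = (-I*√7/7)*(-6 + (75 - 54)) = (-I*√7/7)*(-6 + 21) = -I*√7/7*15 = -15*I*√7/7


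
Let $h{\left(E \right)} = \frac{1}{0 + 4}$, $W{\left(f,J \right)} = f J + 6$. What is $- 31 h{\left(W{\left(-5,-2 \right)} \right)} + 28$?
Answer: $\frac{81}{4} \approx 20.25$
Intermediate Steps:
$W{\left(f,J \right)} = 6 + J f$ ($W{\left(f,J \right)} = J f + 6 = 6 + J f$)
$h{\left(E \right)} = \frac{1}{4}$
$- 31 h{\left(W{\left(-5,-2 \right)} \right)} + 28 = \left(-31\right) \frac{1}{4} + 28 = - \frac{31}{4} + 28 = \frac{81}{4}$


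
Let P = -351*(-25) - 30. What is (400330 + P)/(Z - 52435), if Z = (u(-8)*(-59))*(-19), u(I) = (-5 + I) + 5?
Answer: -409075/61403 ≈ -6.6621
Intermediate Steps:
P = 8745 (P = 8775 - 30 = 8745)
u(I) = I
Z = -8968 (Z = -8*(-59)*(-19) = 472*(-19) = -8968)
(400330 + P)/(Z - 52435) = (400330 + 8745)/(-8968 - 52435) = 409075/(-61403) = 409075*(-1/61403) = -409075/61403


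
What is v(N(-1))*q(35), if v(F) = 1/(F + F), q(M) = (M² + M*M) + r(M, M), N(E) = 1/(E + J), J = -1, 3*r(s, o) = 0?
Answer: -2450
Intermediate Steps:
r(s, o) = 0 (r(s, o) = (⅓)*0 = 0)
N(E) = 1/(-1 + E) (N(E) = 1/(E - 1) = 1/(-1 + E))
q(M) = 2*M² (q(M) = (M² + M*M) + 0 = (M² + M²) + 0 = 2*M² + 0 = 2*M²)
v(F) = 1/(2*F)
v(N(-1))*q(35) = (1/(2*(1/(-1 - 1))))*(2*35²) = (1/(2*(1/(-2))))*(2*1225) = (1/(2*(-½)))*2450 = ((½)*(-2))*2450 = -1*2450 = -2450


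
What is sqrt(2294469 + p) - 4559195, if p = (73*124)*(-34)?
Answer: -4559195 + sqrt(1986701) ≈ -4.5578e+6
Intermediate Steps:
p = -307768 (p = 9052*(-34) = -307768)
sqrt(2294469 + p) - 4559195 = sqrt(2294469 - 307768) - 4559195 = sqrt(1986701) - 4559195 = -4559195 + sqrt(1986701)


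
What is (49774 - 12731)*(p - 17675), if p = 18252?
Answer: 21373811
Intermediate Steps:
(49774 - 12731)*(p - 17675) = (49774 - 12731)*(18252 - 17675) = 37043*577 = 21373811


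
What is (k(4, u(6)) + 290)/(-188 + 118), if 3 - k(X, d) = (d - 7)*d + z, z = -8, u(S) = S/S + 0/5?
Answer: -307/70 ≈ -4.3857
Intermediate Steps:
u(S) = 1 (u(S) = 1 + 0*(1/5) = 1 + 0 = 1)
k(X, d) = 11 - d*(-7 + d) (k(X, d) = 3 - ((d - 7)*d - 8) = 3 - ((-7 + d)*d - 8) = 3 - (d*(-7 + d) - 8) = 3 - (-8 + d*(-7 + d)) = 3 + (8 - d*(-7 + d)) = 11 - d*(-7 + d))
(k(4, u(6)) + 290)/(-188 + 118) = ((11 - 1*1**2 + 7*1) + 290)/(-188 + 118) = ((11 - 1*1 + 7) + 290)/(-70) = ((11 - 1 + 7) + 290)*(-1/70) = (17 + 290)*(-1/70) = 307*(-1/70) = -307/70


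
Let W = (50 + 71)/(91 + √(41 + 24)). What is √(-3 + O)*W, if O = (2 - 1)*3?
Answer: 0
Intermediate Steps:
O = 3 (O = 1*3 = 3)
W = 121/(91 + √65) ≈ 1.2215
√(-3 + O)*W = √(-3 + 3)*(847/632 - 121*√65/8216) = √0*(847/632 - 121*√65/8216) = 0*(847/632 - 121*√65/8216) = 0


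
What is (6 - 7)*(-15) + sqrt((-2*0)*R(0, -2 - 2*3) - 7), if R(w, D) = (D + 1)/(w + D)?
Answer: 15 + I*sqrt(7) ≈ 15.0 + 2.6458*I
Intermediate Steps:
R(w, D) = (1 + D)/(D + w)
(6 - 7)*(-15) + sqrt((-2*0)*R(0, -2 - 2*3) - 7) = (6 - 7)*(-15) + sqrt((-2*0)*((1 + (-2 - 2*3))/((-2 - 2*3) + 0)) - 7) = -1*(-15) + sqrt(0*((1 + (-2 - 6))/((-2 - 6) + 0)) - 7) = 15 + sqrt(0*((1 - 8)/(-8 + 0)) - 7) = 15 + sqrt(0*(-7/(-8)) - 7) = 15 + sqrt(0*(-1/8*(-7)) - 7) = 15 + sqrt(0*(7/8) - 7) = 15 + sqrt(0 - 7) = 15 + sqrt(-7) = 15 + I*sqrt(7)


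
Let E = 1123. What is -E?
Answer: -1123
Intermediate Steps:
-E = -1*1123 = -1123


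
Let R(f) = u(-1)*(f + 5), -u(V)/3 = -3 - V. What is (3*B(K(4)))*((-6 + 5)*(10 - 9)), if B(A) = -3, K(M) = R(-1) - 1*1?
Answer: 9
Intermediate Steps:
u(V) = 9 + 3*V (u(V) = -3*(-3 - V) = 9 + 3*V)
R(f) = 30 + 6*f (R(f) = (9 + 3*(-1))*(f + 5) = (9 - 3)*(5 + f) = 6*(5 + f) = 30 + 6*f)
K(M) = 23 (K(M) = (30 + 6*(-1)) - 1*1 = (30 - 6) - 1 = 24 - 1 = 23)
(3*B(K(4)))*((-6 + 5)*(10 - 9)) = (3*(-3))*((-6 + 5)*(10 - 9)) = -(-9) = -9*(-1) = 9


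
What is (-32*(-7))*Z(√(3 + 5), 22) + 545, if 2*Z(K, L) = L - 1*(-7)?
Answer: 3793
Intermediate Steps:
Z(K, L) = 7/2 + L/2 (Z(K, L) = (L - 1*(-7))/2 = (L + 7)/2 = (7 + L)/2 = 7/2 + L/2)
(-32*(-7))*Z(√(3 + 5), 22) + 545 = (-32*(-7))*(7/2 + (½)*22) + 545 = 224*(7/2 + 11) + 545 = 224*(29/2) + 545 = 3248 + 545 = 3793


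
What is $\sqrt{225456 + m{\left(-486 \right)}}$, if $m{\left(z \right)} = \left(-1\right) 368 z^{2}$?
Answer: $4 i \sqrt{5418417} \approx 9311.0 i$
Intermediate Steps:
$m{\left(z \right)} = - 368 z^{2}$
$\sqrt{225456 + m{\left(-486 \right)}} = \sqrt{225456 - 368 \left(-486\right)^{2}} = \sqrt{225456 - 86920128} = \sqrt{-86694672} = 4 i \sqrt{5418417}$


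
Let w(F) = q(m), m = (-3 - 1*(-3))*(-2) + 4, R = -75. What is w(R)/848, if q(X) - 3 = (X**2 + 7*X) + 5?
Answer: 13/212 ≈ 0.061321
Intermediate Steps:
m = 4 (m = (-3 + 3)*(-2) + 4 = 0*(-2) + 4 = 0 + 4 = 4)
q(X) = 8 + X**2 + 7*X (q(X) = 3 + ((X**2 + 7*X) + 5) = 3 + (5 + X**2 + 7*X) = 8 + X**2 + 7*X)
w(F) = 52 (w(F) = 8 + 4**2 + 7*4 = 8 + 16 + 28 = 52)
w(R)/848 = 52/848 = 52*(1/848) = 13/212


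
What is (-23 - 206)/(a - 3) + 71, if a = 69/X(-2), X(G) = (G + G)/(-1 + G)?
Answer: 12929/195 ≈ 66.303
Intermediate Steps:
X(G) = 2*G/(-1 + G) (X(G) = (2*G)/(-1 + G) = 2*G/(-1 + G))
a = 207/4 (a = 69/((2*(-2)/(-1 - 2))) = 69/((2*(-2)/(-3))) = 69/((2*(-2)*(-⅓))) = 69/(4/3) = 69*(¾) = 207/4 ≈ 51.750)
(-23 - 206)/(a - 3) + 71 = (-23 - 206)/(207/4 - 3) + 71 = -229/195/4 + 71 = -229*4/195 + 71 = -916/195 + 71 = 12929/195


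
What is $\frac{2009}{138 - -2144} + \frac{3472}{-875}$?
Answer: $- \frac{125821}{40750} \approx -3.0876$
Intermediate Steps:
$\frac{2009}{138 - -2144} + \frac{3472}{-875} = \frac{2009}{138 + 2144} + 3472 \left(- \frac{1}{875}\right) = \frac{2009}{2282} - \frac{496}{125} = 2009 \cdot \frac{1}{2282} - \frac{496}{125} = \frac{287}{326} - \frac{496}{125} = - \frac{125821}{40750}$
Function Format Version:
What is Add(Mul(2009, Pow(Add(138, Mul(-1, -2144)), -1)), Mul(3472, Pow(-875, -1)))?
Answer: Rational(-125821, 40750) ≈ -3.0876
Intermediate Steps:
Add(Mul(2009, Pow(Add(138, Mul(-1, -2144)), -1)), Mul(3472, Pow(-875, -1))) = Add(Mul(2009, Pow(Add(138, 2144), -1)), Mul(3472, Rational(-1, 875))) = Add(Mul(2009, Pow(2282, -1)), Rational(-496, 125)) = Add(Mul(2009, Rational(1, 2282)), Rational(-496, 125)) = Add(Rational(287, 326), Rational(-496, 125)) = Rational(-125821, 40750)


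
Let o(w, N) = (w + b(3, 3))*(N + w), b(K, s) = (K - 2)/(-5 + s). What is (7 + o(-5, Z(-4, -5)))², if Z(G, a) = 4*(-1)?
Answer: 12769/4 ≈ 3192.3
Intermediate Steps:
b(K, s) = (-2 + K)/(-5 + s)
Z(G, a) = -4
o(w, N) = (-½ + w)*(N + w) (o(w, N) = (w + (-2 + 3)/(-5 + 3))*(N + w) = (w + 1/(-2))*(N + w) = (w - ½*1)*(N + w) = (w - ½)*(N + w) = (-½ + w)*(N + w))
(7 + o(-5, Z(-4, -5)))² = (7 + ((-5)² - ½*(-4) - ½*(-5) - 4*(-5)))² = (7 + (25 + 2 + 5/2 + 20))² = (7 + 99/2)² = (113/2)² = 12769/4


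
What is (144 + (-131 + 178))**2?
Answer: 36481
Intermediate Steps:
(144 + (-131 + 178))**2 = (144 + 47)**2 = 191**2 = 36481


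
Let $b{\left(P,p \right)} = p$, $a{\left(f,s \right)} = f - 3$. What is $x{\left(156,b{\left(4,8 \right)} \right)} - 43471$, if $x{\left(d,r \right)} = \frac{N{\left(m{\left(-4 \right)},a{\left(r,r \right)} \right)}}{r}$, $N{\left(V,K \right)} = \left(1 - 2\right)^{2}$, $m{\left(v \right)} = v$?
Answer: $- \frac{347767}{8} \approx -43471.0$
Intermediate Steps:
$a{\left(f,s \right)} = -3 + f$ ($a{\left(f,s \right)} = f - 3 = -3 + f$)
$N{\left(V,K \right)} = 1$ ($N{\left(V,K \right)} = \left(-1\right)^{2} = 1$)
$x{\left(d,r \right)} = \frac{1}{r}$ ($x{\left(d,r \right)} = 1 \frac{1}{r} = \frac{1}{r}$)
$x{\left(156,b{\left(4,8 \right)} \right)} - 43471 = \frac{1}{8} - 43471 = - \frac{347767}{8}$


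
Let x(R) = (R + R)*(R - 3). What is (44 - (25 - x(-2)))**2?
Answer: 1521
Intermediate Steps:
x(R) = 2*R*(-3 + R) (x(R) = (2*R)*(-3 + R) = 2*R*(-3 + R))
(44 - (25 - x(-2)))**2 = (44 - (25 - 2*(-2)*(-3 - 2)))**2 = (44 - (25 - 2*(-2)*(-5)))**2 = (44 - (25 - 1*20))**2 = (44 - (25 - 20))**2 = (44 - 1*5)**2 = (44 - 5)**2 = 39**2 = 1521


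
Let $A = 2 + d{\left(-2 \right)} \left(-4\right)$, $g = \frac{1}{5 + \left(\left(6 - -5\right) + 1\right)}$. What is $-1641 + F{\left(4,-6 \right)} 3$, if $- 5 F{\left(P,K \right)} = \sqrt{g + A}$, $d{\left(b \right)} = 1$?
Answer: $-1641 - \frac{3 i \sqrt{561}}{85} \approx -1641.0 - 0.83596 i$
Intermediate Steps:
$g = \frac{1}{17}$ ($g = \frac{1}{5 + \left(\left(6 + 5\right) + 1\right)} = \frac{1}{5 + \left(11 + 1\right)} = \frac{1}{5 + 12} = \frac{1}{17} \approx 0.058824$)
$A = -2$ ($A = 2 + 1 \left(-4\right) = 2 - 4 = -2$)
$F{\left(P,K \right)} = - \frac{i \sqrt{561}}{85}$ ($F{\left(P,K \right)} = - \frac{\sqrt{\frac{1}{17} - 2}}{5} = - \frac{\sqrt{- \frac{33}{17}}}{5} = - \frac{\frac{1}{17} i \sqrt{561}}{5} = - \frac{i \sqrt{561}}{85}$)
$-1641 + F{\left(4,-6 \right)} 3 = -1641 + - \frac{i \sqrt{561}}{85} \cdot 3 = -1641 - \frac{3 i \sqrt{561}}{85}$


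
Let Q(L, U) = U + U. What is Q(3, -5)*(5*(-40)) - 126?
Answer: 1874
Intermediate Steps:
Q(L, U) = 2*U
Q(3, -5)*(5*(-40)) - 126 = (2*(-5))*(5*(-40)) - 126 = -10*(-200) - 126 = 2000 - 126 = 1874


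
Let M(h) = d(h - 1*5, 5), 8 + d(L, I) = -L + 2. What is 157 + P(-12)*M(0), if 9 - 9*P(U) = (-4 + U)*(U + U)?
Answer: 596/3 ≈ 198.67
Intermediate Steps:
P(U) = 1 - 2*U*(-4 + U)/9 (P(U) = 1 - (-4 + U)*(U + U)/9 = 1 - (-4 + U)*2*U/9 = 1 - 2*U*(-4 + U)/9)
d(L, I) = -6 - L (d(L, I) = -8 + (-L + 2) = -8 + (2 - L) = -6 - L)
M(h) = -1 - h (M(h) = -6 - (h - 1*5) = -6 - (h - 5) = -6 - (-5 + h) = -6 + (5 - h) = -1 - h)
157 + P(-12)*M(0) = 157 + (1 - 2/9*(-12)² + (8/9)*(-12))*(-1 - 1*0) = 157 + (1 - 2/9*144 - 32/3)*(-1 + 0) = 157 + (1 - 32 - 32/3)*(-1) = 157 - 125/3*(-1) = 157 + 125/3 = 596/3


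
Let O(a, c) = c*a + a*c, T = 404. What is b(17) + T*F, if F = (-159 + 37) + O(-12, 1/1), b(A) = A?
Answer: -58967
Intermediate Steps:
O(a, c) = 2*a*c (O(a, c) = a*c + a*c = 2*a*c)
F = -146 (F = (-159 + 37) + 2*(-12)*(1/1) = -122 + 2*(-12)*(1*1) = -122 + 2*(-12)*1 = -122 - 24 = -146)
b(17) + T*F = 17 + 404*(-146) = 17 - 58984 = -58967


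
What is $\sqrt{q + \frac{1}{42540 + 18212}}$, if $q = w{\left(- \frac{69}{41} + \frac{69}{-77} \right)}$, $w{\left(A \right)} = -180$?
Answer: $\frac{i \sqrt{41521558123}}{15188} \approx 13.416 i$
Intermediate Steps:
$q = -180$
$\sqrt{q + \frac{1}{42540 + 18212}} = \sqrt{-180 + \frac{1}{42540 + 18212}} = \sqrt{-180 + \frac{1}{60752}} = \sqrt{- \frac{10935359}{60752}} = \frac{i \sqrt{41521558123}}{15188}$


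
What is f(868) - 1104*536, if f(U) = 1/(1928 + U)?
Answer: -1654516223/2796 ≈ -5.9174e+5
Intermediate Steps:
f(868) - 1104*536 = 1/(1928 + 868) - 1104*536 = 1/2796 - 591744 = -1654516223/2796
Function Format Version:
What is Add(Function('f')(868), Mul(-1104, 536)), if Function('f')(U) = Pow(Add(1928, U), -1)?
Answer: Rational(-1654516223, 2796) ≈ -5.9174e+5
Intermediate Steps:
Add(Function('f')(868), Mul(-1104, 536)) = Add(Pow(Add(1928, 868), -1), Mul(-1104, 536)) = Add(Pow(2796, -1), -591744) = Add(Rational(1, 2796), -591744) = Rational(-1654516223, 2796)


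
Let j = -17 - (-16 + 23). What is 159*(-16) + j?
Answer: -2568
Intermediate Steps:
j = -24 (j = -17 - 1*7 = -17 - 7 = -24)
159*(-16) + j = 159*(-16) - 24 = -2544 - 24 = -2568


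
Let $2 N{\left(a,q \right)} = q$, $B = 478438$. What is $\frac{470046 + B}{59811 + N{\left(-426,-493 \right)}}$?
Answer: $\frac{1896968}{119129} \approx 15.924$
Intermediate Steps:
$N{\left(a,q \right)} = \frac{q}{2}$
$\frac{470046 + B}{59811 + N{\left(-426,-493 \right)}} = \frac{470046 + 478438}{59811 + \frac{1}{2} \left(-493\right)} = \frac{948484}{59811 - \frac{493}{2}} = \frac{948484}{\frac{119129}{2}} = 948484 \cdot \frac{2}{119129} = \frac{1896968}{119129}$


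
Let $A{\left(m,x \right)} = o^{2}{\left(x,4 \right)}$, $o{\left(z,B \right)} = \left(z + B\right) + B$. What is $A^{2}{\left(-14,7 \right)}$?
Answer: $50625$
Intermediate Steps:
$o{\left(z,B \right)} = z + 2 B$ ($o{\left(z,B \right)} = \left(B + z\right) + B = z + 2 B$)
$A{\left(m,x \right)} = \left(8 + x\right)^{2}$ ($A{\left(m,x \right)} = \left(x + 2 \cdot 4\right)^{2} = \left(x + 8\right)^{2} = \left(8 + x\right)^{2}$)
$A^{2}{\left(-14,7 \right)} = \left(\left(8 + 7\right)^{2}\right)^{2} = \left(15^{2}\right)^{2} = 225^{2} = 50625$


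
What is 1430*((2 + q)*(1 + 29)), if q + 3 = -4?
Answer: -214500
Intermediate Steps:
q = -7 (q = -3 - 4 = -7)
1430*((2 + q)*(1 + 29)) = 1430*((2 - 7)*(1 + 29)) = 1430*(-5*30) = 1430*(-150) = -214500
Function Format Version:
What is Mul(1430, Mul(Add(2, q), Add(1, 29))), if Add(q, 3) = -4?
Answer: -214500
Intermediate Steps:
q = -7 (q = Add(-3, -4) = -7)
Mul(1430, Mul(Add(2, q), Add(1, 29))) = Mul(1430, Mul(Add(2, -7), Add(1, 29))) = Mul(1430, Mul(-5, 30)) = Mul(1430, -150) = -214500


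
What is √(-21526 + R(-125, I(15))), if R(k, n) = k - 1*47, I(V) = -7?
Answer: I*√21698 ≈ 147.3*I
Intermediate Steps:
R(k, n) = -47 + k (R(k, n) = k - 47 = -47 + k)
√(-21526 + R(-125, I(15))) = √(-21526 + (-47 - 125)) = √(-21526 - 172) = √(-21698) = I*√21698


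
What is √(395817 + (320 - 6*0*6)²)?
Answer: √498217 ≈ 705.84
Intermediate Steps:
√(395817 + (320 - 6*0*6)²) = √(395817 + (320 + 0*6)²) = √(395817 + (320 + 0)²) = √(395817 + 320²) = √(395817 + 102400) = √498217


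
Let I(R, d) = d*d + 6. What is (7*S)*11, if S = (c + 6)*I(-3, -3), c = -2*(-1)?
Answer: 9240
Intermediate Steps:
I(R, d) = 6 + d**2 (I(R, d) = d**2 + 6 = 6 + d**2)
c = 2
S = 120 (S = (2 + 6)*(6 + (-3)**2) = 8*(6 + 9) = 8*15 = 120)
(7*S)*11 = (7*120)*11 = 840*11 = 9240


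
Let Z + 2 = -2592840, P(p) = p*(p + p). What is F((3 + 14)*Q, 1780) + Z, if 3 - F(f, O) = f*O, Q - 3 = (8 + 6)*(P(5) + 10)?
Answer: -28102019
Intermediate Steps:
P(p) = 2*p² (P(p) = p*(2*p) = 2*p²)
Q = 843 (Q = 3 + (8 + 6)*(2*5² + 10) = 3 + 14*(2*25 + 10) = 3 + 14*(50 + 10) = 3 + 14*60 = 3 + 840 = 843)
F(f, O) = 3 - O*f (F(f, O) = 3 - f*O = 3 - O*f)
Z = -2592842 (Z = -2 - 2592840 = -2592842)
F((3 + 14)*Q, 1780) + Z = (3 - 1*1780*(3 + 14)*843) - 2592842 = (3 - 1*1780*17*843) - 2592842 = (3 - 1*1780*14331) - 2592842 = (3 - 25509180) - 2592842 = -25509177 - 2592842 = -28102019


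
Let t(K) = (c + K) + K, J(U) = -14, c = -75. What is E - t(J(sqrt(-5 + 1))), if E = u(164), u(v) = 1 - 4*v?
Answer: -552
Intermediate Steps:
t(K) = -75 + 2*K (t(K) = (-75 + K) + K = -75 + 2*K)
E = -655 (E = 1 - 4*164 = 1 - 656 = -655)
E - t(J(sqrt(-5 + 1))) = -655 - (-75 + 2*(-14)) = -655 - (-75 - 28) = -655 - 1*(-103) = -655 + 103 = -552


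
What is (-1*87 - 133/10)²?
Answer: 1006009/100 ≈ 10060.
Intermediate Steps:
(-1*87 - 133/10)² = (-87 - 133*⅒)² = (-87 - 133/10)² = (-1003/10)² = 1006009/100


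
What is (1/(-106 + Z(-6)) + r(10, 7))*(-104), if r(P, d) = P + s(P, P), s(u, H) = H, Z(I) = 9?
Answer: -201656/97 ≈ -2078.9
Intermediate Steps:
r(P, d) = 2*P (r(P, d) = P + P = 2*P)
(1/(-106 + Z(-6)) + r(10, 7))*(-104) = (1/(-106 + 9) + 2*10)*(-104) = (1/(-97) + 20)*(-104) = (-1/97 + 20)*(-104) = (1939/97)*(-104) = -201656/97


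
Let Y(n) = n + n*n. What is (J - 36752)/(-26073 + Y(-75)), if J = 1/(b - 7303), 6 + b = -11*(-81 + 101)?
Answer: 276705809/154517667 ≈ 1.7908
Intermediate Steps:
Y(n) = n + n²
b = -226 (b = -6 - 11*(-81 + 101) = -6 - 11*20 = -6 - 220 = -226)
J = -1/7529 (J = 1/(-226 - 7303) = 1/(-7529) = -1/7529 ≈ -0.00013282)
(J - 36752)/(-26073 + Y(-75)) = (-1/7529 - 36752)/(-26073 - 75*(1 - 75)) = -276705809/(7529*(-26073 - 75*(-74))) = -276705809/(7529*(-26073 + 5550)) = -276705809/7529/(-20523) = -276705809/7529*(-1/20523) = 276705809/154517667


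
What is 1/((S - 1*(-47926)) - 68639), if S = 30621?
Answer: 1/9908 ≈ 0.00010093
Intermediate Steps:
1/((S - 1*(-47926)) - 68639) = 1/((30621 - 1*(-47926)) - 68639) = 1/((30621 + 47926) - 68639) = 1/(78547 - 68639) = 1/9908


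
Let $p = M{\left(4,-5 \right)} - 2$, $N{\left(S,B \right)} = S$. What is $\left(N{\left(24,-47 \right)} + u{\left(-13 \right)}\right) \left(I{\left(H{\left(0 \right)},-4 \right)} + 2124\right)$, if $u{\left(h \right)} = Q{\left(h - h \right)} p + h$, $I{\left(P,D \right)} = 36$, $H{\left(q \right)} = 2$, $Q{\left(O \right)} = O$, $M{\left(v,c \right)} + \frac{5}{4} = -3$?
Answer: $23760$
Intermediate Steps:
$M{\left(v,c \right)} = - \frac{17}{4}$ ($M{\left(v,c \right)} = - \frac{5}{4} - 3 = - \frac{17}{4}$)
$p = - \frac{25}{4}$ ($p = - \frac{17}{4} - 2 = - \frac{25}{4} \approx -6.25$)
$u{\left(h \right)} = h$ ($u{\left(h \right)} = \left(h - h\right) \left(- \frac{25}{4}\right) + h = 0 \left(- \frac{25}{4}\right) + h = 0 + h = h$)
$\left(N{\left(24,-47 \right)} + u{\left(-13 \right)}\right) \left(I{\left(H{\left(0 \right)},-4 \right)} + 2124\right) = \left(24 - 13\right) \left(36 + 2124\right) = 11 \cdot 2160 = 23760$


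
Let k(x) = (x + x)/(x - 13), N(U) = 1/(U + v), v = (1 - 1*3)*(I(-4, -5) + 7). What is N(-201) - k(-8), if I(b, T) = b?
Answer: -1111/1449 ≈ -0.76674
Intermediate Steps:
v = -6 (v = (1 - 1*3)*(-4 + 7) = (1 - 3)*3 = -2*3 = -6)
N(U) = 1/(-6 + U) (N(U) = 1/(U - 6) = 1/(-6 + U))
k(x) = 2*x/(-13 + x) (k(x) = (2*x)/(-13 + x) = 2*x/(-13 + x))
N(-201) - k(-8) = 1/(-6 - 201) - 2*(-8)/(-13 - 8) = 1/(-207) - 2*(-8)/(-21) = -1/207 - 2*(-8)*(-1)/21 = -1/207 - 1*16/21 = -1/207 - 16/21 = -1111/1449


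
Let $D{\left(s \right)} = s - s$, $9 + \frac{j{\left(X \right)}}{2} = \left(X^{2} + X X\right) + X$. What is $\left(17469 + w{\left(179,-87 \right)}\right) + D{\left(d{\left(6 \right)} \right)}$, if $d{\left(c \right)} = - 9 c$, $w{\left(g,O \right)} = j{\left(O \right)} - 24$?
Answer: $47529$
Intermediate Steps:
$j{\left(X \right)} = -18 + 2 X + 4 X^{2}$ ($j{\left(X \right)} = -18 + 2 \left(\left(X^{2} + X X\right) + X\right) = -18 + 2 \left(\left(X^{2} + X^{2}\right) + X\right) = -18 + 2 \left(2 X^{2} + X\right) = -18 + 2 \left(X + 2 X^{2}\right) = -18 + \left(2 X + 4 X^{2}\right) = -18 + 2 X + 4 X^{2}$)
$w{\left(g,O \right)} = -42 + 2 O + 4 O^{2}$ ($w{\left(g,O \right)} = \left(-18 + 2 O + 4 O^{2}\right) - 24 = -42 + 2 O + 4 O^{2}$)
$D{\left(s \right)} = 0$
$\left(17469 + w{\left(179,-87 \right)}\right) + D{\left(d{\left(6 \right)} \right)} = \left(17469 + \left(-42 + 2 \left(-87\right) + 4 \left(-87\right)^{2}\right)\right) + 0 = \left(17469 - -30060\right) + 0 = \left(17469 + 30060\right) + 0 = 47529 + 0 = 47529$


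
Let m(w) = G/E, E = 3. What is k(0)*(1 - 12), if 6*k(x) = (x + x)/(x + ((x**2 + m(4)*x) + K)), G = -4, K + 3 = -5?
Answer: 0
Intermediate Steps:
K = -8 (K = -3 - 5 = -8)
m(w) = -4/3
k(x) = x/(3*(-8 + x**2 - x/3)) (k(x) = ((x + x)/(x + ((x**2 - 4*x/3) - 8)))/6 = ((2*x)/(x + (-8 + x**2 - 4*x/3)))/6 = ((2*x)/(-8 + x**2 - x/3))/6 = (2*x/(-8 + x**2 - x/3))/6 = x/(3*(-8 + x**2 - x/3)))
k(0)*(1 - 12) = (0/(-24 - 1*0 + 3*0**2))*(1 - 12) = (0/(-24 + 0 + 3*0))*(-11) = (0/(-24 + 0 + 0))*(-11) = (0/(-24))*(-11) = (0*(-1/24))*(-11) = 0*(-11) = 0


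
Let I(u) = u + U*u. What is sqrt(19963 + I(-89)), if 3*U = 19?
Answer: sqrt(173793)/3 ≈ 138.96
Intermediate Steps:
U = 19/3 (U = (1/3)*19 = 19/3 ≈ 6.3333)
I(u) = 22*u/3 (I(u) = u + 19*u/3 = 22*u/3)
sqrt(19963 + I(-89)) = sqrt(19963 + (22/3)*(-89)) = sqrt(19963 - 1958/3) = sqrt(57931/3) = sqrt(173793)/3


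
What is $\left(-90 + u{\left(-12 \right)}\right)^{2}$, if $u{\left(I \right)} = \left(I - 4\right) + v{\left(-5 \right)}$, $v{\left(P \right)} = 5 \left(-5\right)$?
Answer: $17161$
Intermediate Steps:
$v{\left(P \right)} = -25$
$u{\left(I \right)} = -29 + I$ ($u{\left(I \right)} = \left(I - 4\right) - 25 = \left(-4 + I\right) - 25 = -29 + I$)
$\left(-90 + u{\left(-12 \right)}\right)^{2} = \left(-90 - 41\right)^{2} = \left(-131\right)^{2} = 17161$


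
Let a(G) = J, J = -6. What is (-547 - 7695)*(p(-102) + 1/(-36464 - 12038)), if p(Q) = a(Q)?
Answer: 1199264573/24251 ≈ 49452.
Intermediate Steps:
a(G) = -6
p(Q) = -6
(-547 - 7695)*(p(-102) + 1/(-36464 - 12038)) = (-547 - 7695)*(-6 + 1/(-36464 - 12038)) = -8242*(-6 + 1/(-48502)) = -8242*(-6 - 1/48502) = -8242*(-291013/48502) = 1199264573/24251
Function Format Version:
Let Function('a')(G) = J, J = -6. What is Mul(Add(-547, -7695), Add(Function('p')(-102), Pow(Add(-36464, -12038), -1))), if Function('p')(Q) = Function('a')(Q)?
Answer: Rational(1199264573, 24251) ≈ 49452.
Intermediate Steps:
Function('a')(G) = -6
Function('p')(Q) = -6
Mul(Add(-547, -7695), Add(Function('p')(-102), Pow(Add(-36464, -12038), -1))) = Mul(Add(-547, -7695), Add(-6, Pow(Add(-36464, -12038), -1))) = Mul(-8242, Add(-6, Pow(-48502, -1))) = Mul(-8242, Add(-6, Rational(-1, 48502))) = Mul(-8242, Rational(-291013, 48502)) = Rational(1199264573, 24251)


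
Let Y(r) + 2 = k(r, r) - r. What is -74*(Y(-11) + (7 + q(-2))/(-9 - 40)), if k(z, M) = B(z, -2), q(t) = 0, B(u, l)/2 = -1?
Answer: -3552/7 ≈ -507.43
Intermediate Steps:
B(u, l) = -2 (B(u, l) = 2*(-1) = -2)
k(z, M) = -2
Y(r) = -4 - r (Y(r) = -2 + (-2 - r) = -4 - r)
-74*(Y(-11) + (7 + q(-2))/(-9 - 40)) = -74*((-4 - 1*(-11)) + (7 + 0)/(-9 - 40)) = -74*((-4 + 11) + 7/(-49)) = -74*(7 + 7*(-1/49)) = -74*(7 - ⅐) = -74*48/7 = -3552/7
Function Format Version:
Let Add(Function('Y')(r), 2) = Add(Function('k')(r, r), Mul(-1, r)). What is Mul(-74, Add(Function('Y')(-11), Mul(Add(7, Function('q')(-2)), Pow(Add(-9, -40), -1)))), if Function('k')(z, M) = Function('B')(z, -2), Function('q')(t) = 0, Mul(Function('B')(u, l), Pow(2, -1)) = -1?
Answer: Rational(-3552, 7) ≈ -507.43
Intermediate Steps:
Function('B')(u, l) = -2 (Function('B')(u, l) = Mul(2, -1) = -2)
Function('k')(z, M) = -2
Function('Y')(r) = Add(-4, Mul(-1, r)) (Function('Y')(r) = Add(-2, Add(-2, Mul(-1, r))) = Add(-4, Mul(-1, r)))
Mul(-74, Add(Function('Y')(-11), Mul(Add(7, Function('q')(-2)), Pow(Add(-9, -40), -1)))) = Mul(-74, Add(Add(-4, Mul(-1, -11)), Mul(Add(7, 0), Pow(Add(-9, -40), -1)))) = Mul(-74, Add(Add(-4, 11), Mul(7, Pow(-49, -1)))) = Mul(-74, Add(7, Mul(7, Rational(-1, 49)))) = Mul(-74, Add(7, Rational(-1, 7))) = Mul(-74, Rational(48, 7)) = Rational(-3552, 7)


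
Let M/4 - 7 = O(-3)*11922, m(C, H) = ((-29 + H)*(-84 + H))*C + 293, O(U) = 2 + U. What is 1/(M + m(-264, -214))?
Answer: -1/19164663 ≈ -5.2179e-8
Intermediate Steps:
m(C, H) = 293 + C*(-84 + H)*(-29 + H) (m(C, H) = ((-84 + H)*(-29 + H))*C + 293 = C*(-84 + H)*(-29 + H) + 293 = 293 + C*(-84 + H)*(-29 + H))
M = -47660 (M = 28 + 4*((2 - 3)*11922) = 28 + 4*(-1*11922) = 28 + 4*(-11922) = 28 - 47688 = -47660)
1/(M + m(-264, -214)) = 1/(-47660 + (293 + 2436*(-264) - 264*(-214)² - 113*(-264)*(-214))) = 1/(-47660 + (293 - 643104 - 264*45796 - 6384048)) = 1/(-47660 + (293 - 643104 - 12090144 - 6384048)) = 1/(-47660 - 19117003) = 1/(-19164663) = -1/19164663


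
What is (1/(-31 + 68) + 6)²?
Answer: 49729/1369 ≈ 36.325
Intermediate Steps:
(1/(-31 + 68) + 6)² = (1/37 + 6)² = (223/37)² = 49729/1369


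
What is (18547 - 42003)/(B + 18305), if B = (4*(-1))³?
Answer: -23456/18241 ≈ -1.2859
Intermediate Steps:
B = -64 (B = (-4)³ = -64)
(18547 - 42003)/(B + 18305) = (18547 - 42003)/(-64 + 18305) = -23456/18241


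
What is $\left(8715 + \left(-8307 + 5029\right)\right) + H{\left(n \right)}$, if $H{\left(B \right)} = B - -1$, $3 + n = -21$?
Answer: $5414$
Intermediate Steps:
$n = -24$ ($n = -3 - 21 = -24$)
$H{\left(B \right)} = 1 + B$ ($H{\left(B \right)} = B + 1 = 1 + B$)
$\left(8715 + \left(-8307 + 5029\right)\right) + H{\left(n \right)} = \left(8715 + \left(-8307 + 5029\right)\right) + \left(1 - 24\right) = \left(8715 - 3278\right) - 23 = 5437 - 23 = 5414$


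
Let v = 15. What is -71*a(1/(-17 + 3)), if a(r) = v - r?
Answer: -14981/14 ≈ -1070.1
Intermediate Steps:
a(r) = 15 - r
-71*a(1/(-17 + 3)) = -71*(15 - 1/(-17 + 3)) = -71*(15 - 1/(-14)) = -71*(15 - 1*(-1/14)) = -71*(15 + 1/14) = -71*211/14 = -14981/14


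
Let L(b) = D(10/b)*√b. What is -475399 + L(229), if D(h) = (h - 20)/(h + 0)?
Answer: -475399 - 457*√229 ≈ -4.8231e+5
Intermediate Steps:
D(h) = (-20 + h)/h
L(b) = b^(3/2)*(-20 + 10/b)/10 (L(b) = ((-20 + 10/b)/((10/b)))*√b = ((b/10)*(-20 + 10/b))*√b = (b*(-20 + 10/b)/10)*√b = b^(3/2)*(-20 + 10/b)/10)
-475399 + L(229) = -475399 + √229*(1 - 2*229) = -475399 + √229*(1 - 458) = -475399 + √229*(-457) = -475399 - 457*√229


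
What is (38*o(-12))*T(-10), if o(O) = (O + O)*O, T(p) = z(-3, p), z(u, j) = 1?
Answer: 10944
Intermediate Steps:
T(p) = 1
o(O) = 2*O² (o(O) = (2*O)*O = 2*O²)
(38*o(-12))*T(-10) = (38*(2*(-12)²))*1 = (38*(2*144))*1 = (38*288)*1 = 10944*1 = 10944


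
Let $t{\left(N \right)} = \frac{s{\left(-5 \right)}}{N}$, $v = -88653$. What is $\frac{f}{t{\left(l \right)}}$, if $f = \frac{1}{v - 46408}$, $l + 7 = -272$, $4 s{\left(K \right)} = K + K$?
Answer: $- \frac{558}{675305} \approx -0.00082629$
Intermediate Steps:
$s{\left(K \right)} = \frac{K}{2}$ ($s{\left(K \right)} = \frac{K + K}{4} = \frac{2 K}{4} = \frac{K}{2}$)
$l = -279$ ($l = -7 - 272 = -279$)
$f = - \frac{1}{135061}$ ($f = \frac{1}{-88653 - 46408} = \frac{1}{-135061} = - \frac{1}{135061} \approx -7.4041 \cdot 10^{-6}$)
$t{\left(N \right)} = - \frac{5}{2 N}$ ($t{\left(N \right)} = \frac{\frac{1}{2} \left(-5\right)}{N} = - \frac{5}{2 N}$)
$\frac{f}{t{\left(l \right)}} = - \frac{1}{135061 \left(- \frac{5}{2 \left(-279\right)}\right)} = - \frac{1}{135061 \left(\left(- \frac{5}{2}\right) \left(- \frac{1}{279}\right)\right)} = - \frac{1}{135061 \cdot \frac{5}{558}} = \left(- \frac{1}{135061}\right) \frac{558}{5} = - \frac{558}{675305}$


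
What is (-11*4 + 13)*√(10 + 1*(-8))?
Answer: -31*√2 ≈ -43.841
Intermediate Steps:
(-11*4 + 13)*√(10 + 1*(-8)) = (-44 + 13)*√(10 - 8) = -31*√2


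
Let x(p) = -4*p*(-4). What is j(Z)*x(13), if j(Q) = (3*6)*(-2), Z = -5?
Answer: -7488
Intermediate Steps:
x(p) = 16*p
j(Q) = -36 (j(Q) = 18*(-2) = -36)
j(Z)*x(13) = -576*13 = -36*208 = -7488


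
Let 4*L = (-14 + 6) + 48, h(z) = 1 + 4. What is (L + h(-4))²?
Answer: 225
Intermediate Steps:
h(z) = 5
L = 10 (L = ((-14 + 6) + 48)/4 = (-8 + 48)/4 = (¼)*40 = 10)
(L + h(-4))² = (10 + 5)² = 15² = 225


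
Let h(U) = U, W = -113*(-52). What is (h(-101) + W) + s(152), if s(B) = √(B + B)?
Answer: 5775 + 4*√19 ≈ 5792.4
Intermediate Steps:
W = 5876
s(B) = √2*√B (s(B) = √(2*B) = √2*√B)
(h(-101) + W) + s(152) = (-101 + 5876) + √2*√152 = 5775 + √2*(2*√38) = 5775 + 4*√19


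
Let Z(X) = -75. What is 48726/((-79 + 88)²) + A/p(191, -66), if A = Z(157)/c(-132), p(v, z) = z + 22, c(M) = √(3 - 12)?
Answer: 5414/9 - 25*I/44 ≈ 601.56 - 0.56818*I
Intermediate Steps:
c(M) = 3*I (c(M) = √(-9) = 3*I)
p(v, z) = 22 + z
A = 25*I (A = -75*(-I/3) = -(-25)*I = 25*I ≈ 25.0*I)
48726/((-79 + 88)²) + A/p(191, -66) = 48726/((-79 + 88)²) + (25*I)/(22 - 66) = 48726/(9²) + (25*I)/(-44) = 48726/81 + (25*I)*(-1/44) = 48726*(1/81) - 25*I/44 = 5414/9 - 25*I/44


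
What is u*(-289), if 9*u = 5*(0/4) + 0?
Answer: 0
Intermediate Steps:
u = 0 (u = (5*(0/4) + 0)/9 = (5*(0*(¼)) + 0)/9 = (5*0 + 0)/9 = (0 + 0)/9 = (⅑)*0 = 0)
u*(-289) = 0*(-289) = 0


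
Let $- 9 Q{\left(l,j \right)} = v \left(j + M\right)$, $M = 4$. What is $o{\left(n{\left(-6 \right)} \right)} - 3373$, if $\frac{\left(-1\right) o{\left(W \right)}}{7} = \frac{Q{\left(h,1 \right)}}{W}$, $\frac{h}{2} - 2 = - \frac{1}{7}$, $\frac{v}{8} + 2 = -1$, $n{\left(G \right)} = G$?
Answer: $- \frac{30217}{9} \approx -3357.4$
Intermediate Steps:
$v = -24$ ($v = -16 + 8 \left(-1\right) = -16 - 8 = -24$)
$h = \frac{26}{7}$ ($h = 4 + 2 \left(- \frac{1}{7}\right) = 4 - \frac{2}{7} = \frac{26}{7} \approx 3.7143$)
$Q{\left(l,j \right)} = \frac{32}{3} + \frac{8 j}{3}$ ($Q{\left(l,j \right)} = - \frac{\left(-24\right) \left(j + 4\right)}{9} = - \frac{\left(-24\right) \left(4 + j\right)}{9} = - \frac{-96 - 24 j}{9} = \frac{32}{3} + \frac{8 j}{3}$)
$o{\left(W \right)} = - \frac{280}{3 W}$ ($o{\left(W \right)} = - 7 \frac{\frac{32}{3} + \frac{8}{3} \cdot 1}{W} = - 7 \frac{\frac{32}{3} + \frac{8}{3}}{W} = - 7 \frac{40}{3 W} = - \frac{280}{3 W}$)
$o{\left(n{\left(-6 \right)} \right)} - 3373 = - \frac{280}{3 \left(-6\right)} - 3373 = \left(- \frac{280}{3}\right) \left(- \frac{1}{6}\right) - 3373 = \frac{140}{9} - 3373 = - \frac{30217}{9}$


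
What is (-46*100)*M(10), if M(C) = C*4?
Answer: -184000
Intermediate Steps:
M(C) = 4*C
(-46*100)*M(10) = (-46*100)*(4*10) = -4600*40 = -184000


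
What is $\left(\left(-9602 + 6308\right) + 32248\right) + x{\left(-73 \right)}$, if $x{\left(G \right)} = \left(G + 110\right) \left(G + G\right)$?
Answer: $23552$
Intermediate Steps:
$x{\left(G \right)} = 2 G \left(110 + G\right)$ ($x{\left(G \right)} = \left(110 + G\right) 2 G = 2 G \left(110 + G\right)$)
$\left(\left(-9602 + 6308\right) + 32248\right) + x{\left(-73 \right)} = \left(\left(-9602 + 6308\right) + 32248\right) + 2 \left(-73\right) \left(110 - 73\right) = \left(-3294 + 32248\right) + 2 \left(-73\right) 37 = 28954 - 5402 = 23552$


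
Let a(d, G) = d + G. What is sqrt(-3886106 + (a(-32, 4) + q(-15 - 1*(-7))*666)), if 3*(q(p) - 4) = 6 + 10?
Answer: 21*I*sqrt(8798) ≈ 1969.8*I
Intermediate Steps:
a(d, G) = G + d
q(p) = 28/3 (q(p) = 4 + (6 + 10)/3 = 4 + (1/3)*16 = 4 + 16/3 = 28/3)
sqrt(-3886106 + (a(-32, 4) + q(-15 - 1*(-7))*666)) = sqrt(-3886106 + ((4 - 32) + (28/3)*666)) = sqrt(-3886106 + (-28 + 6216)) = sqrt(-3886106 + 6188) = sqrt(-3879918) = 21*I*sqrt(8798)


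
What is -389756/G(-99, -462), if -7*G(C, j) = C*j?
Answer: 194878/3267 ≈ 59.650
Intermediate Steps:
G(C, j) = -C*j/7
-389756/G(-99, -462) = -389756/((-⅐*(-99)*(-462))) = -389756/(-6534) = -389756*(-1/6534) = 194878/3267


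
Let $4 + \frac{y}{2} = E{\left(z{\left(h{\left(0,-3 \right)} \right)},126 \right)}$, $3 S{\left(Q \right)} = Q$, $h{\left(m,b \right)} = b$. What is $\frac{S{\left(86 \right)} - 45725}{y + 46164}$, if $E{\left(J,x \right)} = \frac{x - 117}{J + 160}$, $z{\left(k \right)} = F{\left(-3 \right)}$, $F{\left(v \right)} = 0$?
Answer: $- \frac{10967120}{11077467} \approx -0.99004$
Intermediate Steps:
$S{\left(Q \right)} = \frac{Q}{3}$
$z{\left(k \right)} = 0$
$E{\left(J,x \right)} = \frac{-117 + x}{160 + J}$
$y = - \frac{631}{80}$ ($y = -8 + 2 \frac{-117 + 126}{160 + 0} = -8 + 2 \cdot \frac{1}{160} \cdot 9 = -8 + 2 \cdot \frac{9}{160} = -8 + \frac{9}{80} = - \frac{631}{80} \approx -7.8875$)
$\frac{S{\left(86 \right)} - 45725}{y + 46164} = \frac{\frac{1}{3} \cdot 86 - 45725}{- \frac{631}{80} + 46164} = \frac{\frac{86}{3} - 45725}{\frac{3692489}{80}} = \left(- \frac{137089}{3}\right) \frac{80}{3692489} = - \frac{10967120}{11077467}$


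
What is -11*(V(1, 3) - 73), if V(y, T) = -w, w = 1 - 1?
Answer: 803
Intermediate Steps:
w = 0
V(y, T) = 0 (V(y, T) = -1*0 = 0)
-11*(V(1, 3) - 73) = -11*(0 - 73) = -11*(-73) = 803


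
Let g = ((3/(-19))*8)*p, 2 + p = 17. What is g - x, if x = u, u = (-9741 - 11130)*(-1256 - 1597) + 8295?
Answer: -1131512262/19 ≈ -5.9553e+7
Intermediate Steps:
p = 15 (p = -2 + 17 = 15)
g = -360/19 (g = ((3/(-19))*8)*15 = ((3*(-1/19))*8)*15 = -3/19*8*15 = -24/19*15 = -360/19 ≈ -18.947)
u = 59553258 (u = -20871*(-2853) + 8295 = 59544963 + 8295 = 59553258)
x = 59553258
g - x = -360/19 - 1*59553258 = -360/19 - 59553258 = -1131512262/19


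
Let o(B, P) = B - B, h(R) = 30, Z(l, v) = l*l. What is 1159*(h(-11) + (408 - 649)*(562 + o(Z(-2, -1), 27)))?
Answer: -156942508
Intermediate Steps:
Z(l, v) = l²
o(B, P) = 0
1159*(h(-11) + (408 - 649)*(562 + o(Z(-2, -1), 27))) = 1159*(30 + (408 - 649)*(562 + 0)) = 1159*(30 - 241*562) = 1159*(30 - 135442) = 1159*(-135412) = -156942508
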